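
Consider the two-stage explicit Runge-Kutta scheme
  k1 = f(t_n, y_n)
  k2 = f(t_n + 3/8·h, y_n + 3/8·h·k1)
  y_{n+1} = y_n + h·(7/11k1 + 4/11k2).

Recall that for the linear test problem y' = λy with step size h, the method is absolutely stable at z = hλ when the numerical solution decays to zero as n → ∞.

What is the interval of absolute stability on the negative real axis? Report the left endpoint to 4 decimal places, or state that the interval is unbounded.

z∈(-7.3333,0).

On y'=λy, z=hλ:
  k1=λy_n ⇒ h·k1=z·y_n;  k2=λ(1+3/8z)y_n ⇒ h·k2=z(1+3/8z)y_n
  y_{n+1}/y_n = 1 + 7/11z + 4/11z(1+3/8z) = 1 + z + 3/22z²
  ⇒ R(z) = 1 + z + 3/22z².

Boundary: |R(x)|=1, x<0.
x=-1.05: |R|=0.1003
R=1: x+3/22x²=0 ⇒ x=−22/3=-7.3333; min R=1−1/(4·3/22)=-0.8333>−1
Confirm numerically:
  x=-6.605: |R|=0.34400 <1
  x=-6.339: |R|=0.14049 <1
  x=-5.785: |R|=0.22142 <1
  x=-4.772: |R|=0.66673 <1
  x=-7.751: |R|=1.44145 >1
  x=-7.737: |R|=1.42589 >1
  x=-7.460: |R|=1.12885 >1
Stable set (-7.3333, 0).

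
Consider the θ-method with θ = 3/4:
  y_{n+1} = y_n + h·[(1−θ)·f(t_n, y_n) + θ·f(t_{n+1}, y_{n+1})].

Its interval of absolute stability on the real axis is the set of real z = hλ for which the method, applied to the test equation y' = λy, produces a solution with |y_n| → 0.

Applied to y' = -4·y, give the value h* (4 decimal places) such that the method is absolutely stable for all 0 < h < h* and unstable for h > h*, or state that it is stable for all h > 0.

interval (−∞, 0). Any h>0 works for λ=-4.

Test eqn y'=λy, z=hλ:
  y_{n+1} = y_n + z·[1/4·y_n + 3/4·y_{n+1}] ⇒ (1 − 3/4z)y_{n+1} = (1 + 1/4z)y_n
  ⇒ R(z) = (1 + 1/4z)/(1 − 3/4z).

Solve |R(x)|<1 on ℝ⁻.
x=-1.6: |R|=0.2727
x=-2: |R|=0.2000
x=-10: |R|=0.1765
x=-100: |R|=0.3158
θ=3/4≥1/2 ⇒ |1+1/4x|<|1−3/4x| ∀x<0 ⇒ stable on all of ℝ⁻.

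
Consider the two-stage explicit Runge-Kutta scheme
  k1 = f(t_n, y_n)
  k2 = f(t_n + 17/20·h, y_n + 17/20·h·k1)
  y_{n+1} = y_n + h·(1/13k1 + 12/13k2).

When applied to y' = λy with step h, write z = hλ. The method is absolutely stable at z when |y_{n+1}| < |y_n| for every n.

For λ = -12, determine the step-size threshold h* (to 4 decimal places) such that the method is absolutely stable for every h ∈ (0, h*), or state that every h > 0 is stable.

(-1.2745,0); λ=-12 ⇒ h* = (65/51)/12 = 0.1062.

On y'=λy, z=hλ:
  k1=λy_n ⇒ h·k1=z·y_n;  k2=λ(1+17/20z)y_n ⇒ h·k2=z(1+17/20z)y_n
  y_{n+1}/y_n = 1 + 1/13z + 12/13z(1+17/20z) = 1 + z + 51/65z²
  Hence R(z) = 1 + z + 51/65z².

Need |R(x)|<1, x<0.
x=-0.65: |R|=0.6815
R=1: x+51/65x²=0 ⇒ x=−65/51=-1.2745; min R=1−1/(4·51/65)=0.6814>−1
Confirm numerically:
  x=-1.211: |R|=0.93965 <1
  x=-0.921: |R|=0.74454 <1
  x=-0.819: |R|=0.70729 <1
  x=-1.797: |R|=1.73669 >1
  x=-1.423: |R|=1.16579 >1
  x=-1.375: |R|=1.10841 >1
Interval (-1.2745, 0).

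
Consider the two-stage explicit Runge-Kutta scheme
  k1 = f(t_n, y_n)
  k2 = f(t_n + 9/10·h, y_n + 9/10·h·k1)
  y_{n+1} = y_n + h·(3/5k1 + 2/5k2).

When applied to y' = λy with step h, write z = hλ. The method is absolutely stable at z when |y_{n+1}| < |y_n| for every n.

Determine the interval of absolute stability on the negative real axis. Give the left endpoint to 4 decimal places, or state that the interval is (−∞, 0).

(-2.7778, 0).

With y'=λy (z=hλ):
  k1=λy_n ⇒ h·k1=z·y_n;  k2=λ(1+9/10z)y_n ⇒ h·k2=z(1+9/10z)y_n
  y_{n+1}/y_n = 1 + 3/5z + 2/5z(1+9/10z) = 1 + z + 9/25z²
  Hence R(z) = 1 + z + 9/25z².

Boundary: |R(x)|=1, x<0.
x=-0.95: |R|=0.3749
R=1: x+9/25x²=0 ⇒ x=−25/9=-2.7778; min R=1−1/(4·9/25)=0.3056>−1
Confirm numerically:
  x=-2.529: |R|=0.77350 <1
  x=-2.018: |R|=0.44804 <1
  x=-1.267: |R|=0.31090 <1
  x=-1.263: |R|=0.31126 <1
  x=-3.292: |R|=1.60942 >1
  x=-3.259: |R|=1.56459 >1
So |R|<1 on (-2.7778, 0).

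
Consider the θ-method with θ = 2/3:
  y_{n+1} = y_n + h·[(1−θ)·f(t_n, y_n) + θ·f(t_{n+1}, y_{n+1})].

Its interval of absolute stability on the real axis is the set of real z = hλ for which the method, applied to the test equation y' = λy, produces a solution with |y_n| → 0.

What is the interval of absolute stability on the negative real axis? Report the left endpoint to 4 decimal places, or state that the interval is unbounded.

With y'=λy (z=hλ):
  y_{n+1} = y_n + z·[1/3·y_n + 2/3·y_{n+1}] ⇒ (1 − 2/3z)y_{n+1} = (1 + 1/3z)y_n
  ⇒ R(z) = (1 + 1/3z)/(1 − 2/3z).

Find x<0 with |R(x)|<1.
x=-0.44: |R|=0.6598
x=-2: |R|=0.1429
x=-10: |R|=0.3043
x=-100: |R|=0.4778
θ=2/3≥1/2 ⇒ |1+1/3x|<|1−2/3x| ∀x<0 ⇒ unbounded interval.

interval (−∞, 0).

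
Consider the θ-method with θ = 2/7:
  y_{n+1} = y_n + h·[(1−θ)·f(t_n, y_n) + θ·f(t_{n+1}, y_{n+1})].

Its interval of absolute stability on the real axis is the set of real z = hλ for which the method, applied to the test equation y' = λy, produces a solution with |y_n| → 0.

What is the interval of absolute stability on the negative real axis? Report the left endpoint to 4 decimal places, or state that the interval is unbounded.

(-4.6667, 0).

With y'=λy (z=hλ):
  y_{n+1} = y_n + z·[5/7·y_n + 2/7·y_{n+1}] ⇒ (1 − 2/7z)y_{n+1} = (1 + 5/7z)y_n
  ⇒ R(z) = (1 + 5/7z)/(1 − 2/7z).

Need |R(x)|<1, x<0.
x=-0.94: |R|=0.2590
R=−1: 1+5/7x = −1+2/7x ⇒ -3/7x=2 ⇒ x=2/(-3/7)=-4.6667
Confirm numerically:
  x=-3.464: |R|=0.74095 <1
  x=-3.092: |R|=0.64169 <1
  x=-2.699: |R|=0.52387 <1
  x=-2.440: |R|=0.43771 <1
  x=-5.092: |R|=1.07426 >1
  x=-4.955: |R|=1.05115 >1
  x=-4.923: |R|=1.04565 >1
So |R|<1 on (-4.6667, 0).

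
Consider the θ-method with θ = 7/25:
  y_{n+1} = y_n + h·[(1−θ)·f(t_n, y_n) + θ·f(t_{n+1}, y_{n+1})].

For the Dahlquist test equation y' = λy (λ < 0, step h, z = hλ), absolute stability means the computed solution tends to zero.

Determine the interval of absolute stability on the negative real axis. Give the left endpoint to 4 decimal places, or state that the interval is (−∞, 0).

Set f=λy, z=hλ:
  y_{n+1} = y_n + z·[18/25·y_n + 7/25·y_{n+1}] ⇒ (1 − 7/25z)y_{n+1} = (1 + 18/25z)y_n
  Hence R(z) = (1 + 18/25z)/(1 − 7/25z).

Solve |R(x)|<1 on ℝ⁻.
x=-1.25: |R|=0.0741
R=−1: 1+18/25x = −1+7/25x ⇒ -11/25x=2 ⇒ x=2/(-11/25)=-4.5455
Confirm numerically:
  x=-4.209: |R|=0.93205 <1
  x=-4.071: |R|=0.90244 <1
  x=-2.770: |R|=0.56004 <1
  x=-4.920: |R|=1.06931 >1
  x=-4.641: |R|=1.01828 >1
So |R|<1 on (-4.5455, 0).

(-4.5455, 0).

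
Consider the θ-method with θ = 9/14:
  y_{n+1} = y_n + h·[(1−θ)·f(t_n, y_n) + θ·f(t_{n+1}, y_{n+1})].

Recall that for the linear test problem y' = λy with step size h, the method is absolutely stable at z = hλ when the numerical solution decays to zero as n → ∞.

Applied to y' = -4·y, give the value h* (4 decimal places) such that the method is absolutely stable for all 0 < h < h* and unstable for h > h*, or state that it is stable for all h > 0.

With y'=λy (z=hλ):
  y_{n+1} = y_n + z·[5/14·y_n + 9/14·y_{n+1}] ⇒ (1 − 9/14z)y_{n+1} = (1 + 5/14z)y_n
  so R(z) = (1 + 5/14z)/(1 − 9/14z).

Boundary: |R(x)|=1, x<0.
x=-0.45: |R|=0.6510
x=-2: |R|=0.1250
x=-10: |R|=0.3462
x=-100: |R|=0.5317
θ=9/14≥1/2 ⇒ |1+5/14x|<|1−9/14x| ∀x<0 ⇒ unbounded interval.

interval (−∞, 0). Any h>0 works for λ=-4.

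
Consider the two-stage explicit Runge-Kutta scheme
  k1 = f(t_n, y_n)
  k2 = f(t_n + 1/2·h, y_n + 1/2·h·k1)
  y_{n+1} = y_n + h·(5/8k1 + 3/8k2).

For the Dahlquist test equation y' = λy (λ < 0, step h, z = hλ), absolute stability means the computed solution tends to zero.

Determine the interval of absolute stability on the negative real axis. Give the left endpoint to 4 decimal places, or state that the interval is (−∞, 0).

With y'=λy (z=hλ):
  k1=λy_n ⇒ h·k1=z·y_n;  k2=λ(1+1/2z)y_n ⇒ h·k2=z(1+1/2z)y_n
  y_{n+1}/y_n = 1 + 5/8z + 3/8z(1+1/2z) = 1 + z + 3/16z²
  R(z) = 1 + z + 3/16z².

Find x<0 with |R(x)|<1.
x=-0.46: |R|=0.5797
R=1: x+3/16x²=0 ⇒ x=−16/3=-5.3333; min R=1−1/(4·3/16)=-0.3333>−1
Confirm numerically:
  x=-5.187: |R|=0.85768 <1
  x=-5.091: |R|=0.76868 <1
  x=-4.557: |R|=0.33667 <1
  x=-3.738: |R|=0.11813 <1
  x=-5.542: |R|=1.21683 >1
  x=-5.437: |R|=1.10568 >1
Interval (-5.3333, 0).

(-5.3333, 0).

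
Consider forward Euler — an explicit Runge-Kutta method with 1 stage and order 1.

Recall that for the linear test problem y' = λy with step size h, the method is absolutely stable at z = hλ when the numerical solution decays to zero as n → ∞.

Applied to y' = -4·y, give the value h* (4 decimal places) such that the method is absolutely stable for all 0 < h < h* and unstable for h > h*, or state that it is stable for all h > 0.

On y'=λy, z=hλ:
  order 1, 1-stage ⇒ R(z)=1+z
  (e.g. R(-1.47)=-0.47000, |R|=0.47000)

Solve |R(x)|<1 on ℝ⁻.
x=-1.47: |R|=0.4700
|R(-2.16)|=1.1600 |R(-1.84)|=0.8400 |R(-0.85)|=0.1500
Bisect:
  x_lo=-2.4284 |R|=1.4284  x_hi=-0.0513 |R|=0.9487
  mid=-1.23986 |R|=0.23986 →hi
  mid=-1.83413 |R|=0.83413 →hi
  mid=-2.13126 |R|=1.13126 →lo
  mid=-1.98269 |R|=0.98269 →hi
  mid=-2.05698 |R|=1.05698 →lo
  mid=-2.01983 |R|=1.01983 →lo
  mid=-2.00126 |R|=1.00126 →lo
  mid=-1.99198 |R|=0.99198 →hi
  ...
  [-2.00010,-1.99996] ⇒ x*=-2.0000
So |R|<1 on (-2.0000, 0).

(-2.0000,0); λ=-4 ⇒ h* = 0.5000.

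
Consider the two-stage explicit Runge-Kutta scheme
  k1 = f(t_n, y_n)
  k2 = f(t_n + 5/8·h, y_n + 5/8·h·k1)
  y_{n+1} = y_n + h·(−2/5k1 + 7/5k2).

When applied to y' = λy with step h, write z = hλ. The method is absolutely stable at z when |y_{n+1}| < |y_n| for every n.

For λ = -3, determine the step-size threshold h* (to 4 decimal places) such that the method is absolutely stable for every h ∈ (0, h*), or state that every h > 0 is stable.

With y'=λy (z=hλ):
  k1=λy_n ⇒ h·k1=z·y_n;  k2=λ(1+5/8z)y_n ⇒ h·k2=z(1+5/8z)y_n
  y_{n+1}/y_n = 1 − 2/5z + 7/5z(1+5/8z) = 1 + z + 7/8z²
  Hence R(z) = 1 + z + 7/8z².

Need |R(x)|<1, x<0.
x=-0.46: |R|=0.7251
R=1: x+7/8x²=0 ⇒ x=−8/7=-1.1429; min R=1−1/(4·7/8)=0.7143>−1
Confirm numerically:
  x=-0.904: |R|=0.81106 <1
  x=-0.891: |R|=0.80365 <1
  x=-0.777: |R|=0.75126 <1
  x=-0.569: |R|=0.71429 <1
  x=-1.736: |R|=1.90098 >1
  x=-1.659: |R|=1.74925 >1
  x=-1.245: |R|=1.11127 >1
Interval (-1.1429, 0).

(-1.1429,0); λ=-3 ⇒ h* = (8/7)/3 = 0.3810.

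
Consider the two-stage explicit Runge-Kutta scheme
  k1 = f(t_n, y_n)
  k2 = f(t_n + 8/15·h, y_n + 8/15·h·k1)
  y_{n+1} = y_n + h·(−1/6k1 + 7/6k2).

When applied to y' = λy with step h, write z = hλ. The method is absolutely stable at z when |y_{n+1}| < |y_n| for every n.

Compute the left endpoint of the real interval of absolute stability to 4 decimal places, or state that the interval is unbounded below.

left endpoint -1.6071.

On y'=λy, z=hλ:
  k1=λy_n ⇒ h·k1=z·y_n;  k2=λ(1+8/15z)y_n ⇒ h·k2=z(1+8/15z)y_n
  y_{n+1}/y_n = 1 − 1/6z + 7/6z(1+8/15z) = 1 + z + 28/45z²
  Hence R(z) = 1 + z + 28/45z².

Find x<0 with |R(x)|<1.
x=-0.4: |R|=0.6996
R=1: x+28/45x²=0 ⇒ x=−45/28=-1.6071; min R=1−1/(4·28/45)=0.5982>−1
Confirm numerically:
  x=-1.411: |R|=0.82780 <1
  x=-1.034: |R|=0.63125 <1
  x=-0.860: |R|=0.60020 <1
  x=-1.798: |R|=1.21352 >1
  x=-1.776: |R|=1.18660 >1
So |R|<1 on (-1.6071, 0).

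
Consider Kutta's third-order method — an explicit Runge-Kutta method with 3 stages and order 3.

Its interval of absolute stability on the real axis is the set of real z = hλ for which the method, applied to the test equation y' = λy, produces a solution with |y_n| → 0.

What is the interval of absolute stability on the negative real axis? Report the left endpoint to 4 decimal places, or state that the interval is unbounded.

Test eqn y'=λy, z=hλ:
  order 3, 3-stage ⇒ R(z)=1+z+z^2/2+z^3/6
  (e.g. R(-0.84)=0.41402, |R|=0.41402)

Need |R(x)|<1, x<0.
x=-0.84: |R|=0.4140
|R(-1.65)|=0.0374 |R(-0.91)|=0.3785 |R(-0.8)|=0.4347
Bisect:
  x_lo=-2.9737 |R|=1.9350  x_hi=-0.3916 |R|=0.6751
  mid=-1.68265 |R|=0.06101 →hi
  mid=-2.32819 |R|=0.72126 →hi
  mid=-2.65095 |R|=1.24213 →lo
  mid=-2.48957 |R|=0.96230 →hi
  mid=-2.57026 |R|=1.09710 →lo
  mid=-2.52992 |R|=1.02846 →lo
  mid=-2.50974 |R|=0.99507 →hi
  mid=-2.51983 |R|=1.01169 →lo
  ...
  [-2.51290,-2.51274] ⇒ x*=-2.5127
So |R|<1 on (-2.5127, 0).

(-2.5127, 0).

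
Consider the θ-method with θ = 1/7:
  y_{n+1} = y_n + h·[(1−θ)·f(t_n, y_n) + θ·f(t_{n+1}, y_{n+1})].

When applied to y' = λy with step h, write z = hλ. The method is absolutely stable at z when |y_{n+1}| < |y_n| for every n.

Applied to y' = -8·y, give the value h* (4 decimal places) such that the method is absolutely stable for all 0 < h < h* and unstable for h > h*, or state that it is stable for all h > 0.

Set f=λy, z=hλ:
  y_{n+1} = y_n + z·[6/7·y_n + 1/7·y_{n+1}] ⇒ (1 − 1/7z)y_{n+1} = (1 + 6/7z)y_n
  R(z) = (1 + 6/7z)/(1 − 1/7z).

Solve |R(x)|<1 on ℝ⁻.
x=-0.61: |R|=0.4389
R=−1: 1+6/7x = −1+1/7x ⇒ -5/7x=2 ⇒ x=2/(-5/7)=-2.8000
Confirm numerically:
  x=-2.565: |R|=0.87716 <1
  x=-2.443: |R|=0.81097 <1
  x=-1.145: |R|=0.01596 <1
  x=-3.050: |R|=1.12438 >1
  x=-2.928: |R|=1.06446 >1
Stable set (-2.8000, 0).

(-2.8000,0); λ=-8 ⇒ h* = (14/5)/8 = 0.3500.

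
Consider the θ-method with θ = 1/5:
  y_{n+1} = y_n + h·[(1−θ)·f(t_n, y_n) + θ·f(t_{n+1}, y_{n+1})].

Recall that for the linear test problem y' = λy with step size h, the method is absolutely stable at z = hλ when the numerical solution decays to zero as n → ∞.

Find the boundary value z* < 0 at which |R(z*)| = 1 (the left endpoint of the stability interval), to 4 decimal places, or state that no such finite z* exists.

Test eqn y'=λy, z=hλ:
  y_{n+1} = y_n + z·[4/5·y_n + 1/5·y_{n+1}] ⇒ (1 − 1/5z)y_{n+1} = (1 + 4/5z)y_n
  Hence R(z) = (1 + 4/5z)/(1 − 1/5z).

Solve |R(x)|<1 on ℝ⁻.
x=-1.29: |R|=0.0254
R=−1: 1+4/5x = −1+1/5x ⇒ -3/5x=2 ⇒ x=2/(-3/5)=-3.3333
Confirm numerically:
  x=-3.201: |R|=0.95159 <1
  x=-2.432: |R|=0.63617 <1
  x=-1.359: |R|=0.06856 <1
  x=-3.744: |R|=1.14090 >1
  x=-3.428: |R|=1.03370 >1
So |R|<1 on (-3.3333, 0).

left endpoint -3.3333.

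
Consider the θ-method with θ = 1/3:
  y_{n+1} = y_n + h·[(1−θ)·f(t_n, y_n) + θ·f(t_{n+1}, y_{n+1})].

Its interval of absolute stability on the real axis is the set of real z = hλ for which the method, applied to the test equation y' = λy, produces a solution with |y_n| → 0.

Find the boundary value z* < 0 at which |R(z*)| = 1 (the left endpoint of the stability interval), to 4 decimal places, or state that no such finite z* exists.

left endpoint -6.0000.

Test eqn y'=λy, z=hλ:
  y_{n+1} = y_n + z·[2/3·y_n + 1/3·y_{n+1}] ⇒ (1 − 1/3z)y_{n+1} = (1 + 2/3z)y_n
  Hence R(z) = (1 + 2/3z)/(1 − 1/3z).

Boundary: |R(x)|=1, x<0.
x=-1.36: |R|=0.0642
R=−1: 1+2/3x = −1+1/3x ⇒ -1/3x=2 ⇒ x=2/(-1/3)=-6.0000
Confirm numerically:
  x=-4.560: |R|=0.80952 <1
  x=-3.776: |R|=0.67178 <1
  x=-2.934: |R|=0.48332 <1
  x=-6.576: |R|=1.06015 >1
  x=-6.529: |R|=1.05551 >1
So |R|<1 on (-6.0000, 0).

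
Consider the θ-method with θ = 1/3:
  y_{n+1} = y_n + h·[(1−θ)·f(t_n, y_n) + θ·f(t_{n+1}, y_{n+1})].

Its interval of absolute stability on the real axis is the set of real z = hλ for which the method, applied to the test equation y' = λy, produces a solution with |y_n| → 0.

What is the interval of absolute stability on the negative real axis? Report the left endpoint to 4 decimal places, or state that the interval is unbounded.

(-6.0000, 0).

On y'=λy, z=hλ:
  y_{n+1} = y_n + z·[2/3·y_n + 1/3·y_{n+1}] ⇒ (1 − 1/3z)y_{n+1} = (1 + 2/3z)y_n
  ⇒ R(z) = (1 + 2/3z)/(1 − 1/3z).

Solve |R(x)|<1 on ℝ⁻.
x=-0.74: |R|=0.4064
R=−1: 1+2/3x = −1+1/3x ⇒ -1/3x=2 ⇒ x=2/(-1/3)=-6.0000
Confirm numerically:
  x=-3.812: |R|=0.67880 <1
  x=-3.182: |R|=0.54416 <1
  x=-3.154: |R|=0.53754 <1
  x=-6.366: |R|=1.03908 >1
  x=-6.156: |R|=1.01704 >1
Stable set (-6.0000, 0).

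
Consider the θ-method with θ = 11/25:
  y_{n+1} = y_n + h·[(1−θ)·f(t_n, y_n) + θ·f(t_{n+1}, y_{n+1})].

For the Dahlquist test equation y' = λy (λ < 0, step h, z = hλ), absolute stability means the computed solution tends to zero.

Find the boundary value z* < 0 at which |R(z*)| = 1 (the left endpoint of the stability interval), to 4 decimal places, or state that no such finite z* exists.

left endpoint -16.6667.

Set f=λy, z=hλ:
  y_{n+1} = y_n + z·[14/25·y_n + 11/25·y_{n+1}] ⇒ (1 − 11/25z)y_{n+1} = (1 + 14/25z)y_n
  ⇒ R(z) = (1 + 14/25z)/(1 − 11/25z).

Find x<0 with |R(x)|<1.
x=-1.11: |R|=0.2542
R=−1: 1+14/25x = −1+11/25x ⇒ -3/25x=2 ⇒ x=2/(-3/25)=-16.6667
Confirm numerically:
  x=-11.590: |R|=0.90012 <1
  x=-7.975: |R|=0.76868 <1
  x=-7.127: |R|=0.72321 <1
  x=-17.072: |R|=1.00571 >1
  x=-16.997: |R|=1.00468 >1
  x=-16.740: |R|=1.00105 >1
Stable set (-16.6667, 0).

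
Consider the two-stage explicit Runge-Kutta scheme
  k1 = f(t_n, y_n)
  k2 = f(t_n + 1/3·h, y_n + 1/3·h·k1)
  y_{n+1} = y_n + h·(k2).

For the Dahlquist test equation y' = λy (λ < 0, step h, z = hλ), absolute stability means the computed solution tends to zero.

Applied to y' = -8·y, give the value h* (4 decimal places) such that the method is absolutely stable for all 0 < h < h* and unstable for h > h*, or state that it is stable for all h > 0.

Set f=λy, z=hλ:
  k1=λy_n ⇒ h·k1=z·y_n;  k2=λ(1+1/3z)y_n ⇒ h·k2=z(1+1/3z)y_n
  y_{n+1}/y_n = 1 + z(1+1/3z) = 1 + z + 1/3z²
  R(z) = 1 + z + 1/3z².

Boundary: |R(x)|=1, x<0.
x=-0.39: |R|=0.6607
R=1: x+1/3x²=0 ⇒ x=−3=-3.0000; min R=1−1/(4·1/3)=0.2500>−1
Confirm numerically:
  x=-2.428: |R|=0.53706 <1
  x=-1.885: |R|=0.29941 <1
  x=-1.855: |R|=0.29201 <1
  x=-3.522: |R|=1.61283 >1
  x=-3.275: |R|=1.30021 >1
  x=-3.027: |R|=1.02724 >1
Stable set (-3.0000, 0).

(-3.0000,0); λ=-8 ⇒ h* = (3)/8 = 0.3750.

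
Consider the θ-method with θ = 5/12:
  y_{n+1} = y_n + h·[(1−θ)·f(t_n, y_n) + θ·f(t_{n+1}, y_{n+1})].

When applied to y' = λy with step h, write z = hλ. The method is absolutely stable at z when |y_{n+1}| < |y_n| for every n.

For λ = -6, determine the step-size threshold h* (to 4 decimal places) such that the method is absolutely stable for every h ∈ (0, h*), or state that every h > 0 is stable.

(-12.0000,0); λ=-6 ⇒ h* = (12)/6 = 2.0000.

With y'=λy (z=hλ):
  y_{n+1} = y_n + z·[7/12·y_n + 5/12·y_{n+1}] ⇒ (1 − 5/12z)y_{n+1} = (1 + 7/12z)y_n
  ⇒ R(z) = (1 + 7/12z)/(1 − 5/12z).

Boundary: |R(x)|=1, x<0.
x=-1.46: |R|=0.0922
R=−1: 1+7/12x = −1+5/12x ⇒ -1/6x=2 ⇒ x=2/(-1/6)=-12.0000
Confirm numerically:
  x=-7.820: |R|=0.83640 <1
  x=-6.244: |R|=0.73364 <1
  x=-5.462: |R|=0.66736 <1
  x=-4.821: |R|=0.60233 <1
  x=-12.256: |R|=1.00699 >1
  x=-12.145: |R|=1.00399 >1
Stable set (-12.0000, 0).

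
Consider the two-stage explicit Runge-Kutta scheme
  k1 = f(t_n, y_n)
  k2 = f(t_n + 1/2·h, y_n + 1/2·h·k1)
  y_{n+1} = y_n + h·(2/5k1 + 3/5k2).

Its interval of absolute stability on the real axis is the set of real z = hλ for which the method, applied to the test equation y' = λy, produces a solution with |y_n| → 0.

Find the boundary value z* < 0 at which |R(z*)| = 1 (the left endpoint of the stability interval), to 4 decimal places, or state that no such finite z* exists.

left endpoint -3.3333.

Test eqn y'=λy, z=hλ:
  k1=λy_n ⇒ h·k1=z·y_n;  k2=λ(1+1/2z)y_n ⇒ h·k2=z(1+1/2z)y_n
  y_{n+1}/y_n = 1 + 2/5z + 3/5z(1+1/2z) = 1 + z + 3/10z²
  Hence R(z) = 1 + z + 3/10z².

Solve |R(x)|<1 on ℝ⁻.
x=-1.46: |R|=0.1795
R=1: x+3/10x²=0 ⇒ x=−10/3=-3.3333; min R=1−1/(4·3/10)=0.1667>−1
Confirm numerically:
  x=-3.182: |R|=0.85554 <1
  x=-2.795: |R|=0.54861 <1
  x=-1.573: |R|=0.16930 <1
  x=-1.474: |R|=0.17780 <1
  x=-3.701: |R|=1.40822 >1
  x=-3.657: |R|=1.35509 >1
Stable set (-3.3333, 0).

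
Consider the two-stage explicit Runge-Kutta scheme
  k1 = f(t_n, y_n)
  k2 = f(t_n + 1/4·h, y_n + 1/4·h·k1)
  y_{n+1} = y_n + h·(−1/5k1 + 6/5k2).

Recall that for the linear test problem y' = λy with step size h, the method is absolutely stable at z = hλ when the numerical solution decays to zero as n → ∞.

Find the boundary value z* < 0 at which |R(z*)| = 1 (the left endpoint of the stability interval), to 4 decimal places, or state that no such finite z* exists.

z* = -3.3333.

Set f=λy, z=hλ:
  k1=λy_n ⇒ h·k1=z·y_n;  k2=λ(1+1/4z)y_n ⇒ h·k2=z(1+1/4z)y_n
  y_{n+1}/y_n = 1 − 1/5z + 6/5z(1+1/4z) = 1 + z + 3/10z²
  ⇒ R(z) = 1 + z + 3/10z².

Boundary: |R(x)|=1, x<0.
x=-0.62: |R|=0.4953
R=1: x+3/10x²=0 ⇒ x=−10/3=-3.3333; min R=1−1/(4·3/10)=0.1667>−1
Confirm numerically:
  x=-2.915: |R|=0.63417 <1
  x=-2.777: |R|=0.53652 <1
  x=-1.876: |R|=0.17981 <1
  x=-1.593: |R|=0.16829 <1
  x=-3.431: |R|=1.10053 >1
  x=-3.425: |R|=1.09419 >1
Stable set (-3.3333, 0).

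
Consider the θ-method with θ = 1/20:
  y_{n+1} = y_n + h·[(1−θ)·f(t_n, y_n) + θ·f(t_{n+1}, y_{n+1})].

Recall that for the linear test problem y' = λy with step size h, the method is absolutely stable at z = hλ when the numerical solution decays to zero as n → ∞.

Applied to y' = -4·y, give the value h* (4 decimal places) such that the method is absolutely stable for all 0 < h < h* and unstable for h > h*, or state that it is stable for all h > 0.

Test eqn y'=λy, z=hλ:
  y_{n+1} = y_n + z·[19/20·y_n + 1/20·y_{n+1}] ⇒ (1 − 1/20z)y_{n+1} = (1 + 19/20z)y_n
  Hence R(z) = (1 + 19/20z)/(1 − 1/20z).

Boundary: |R(x)|=1, x<0.
x=-1.1: |R|=0.0427
R=−1: 1+19/20x = −1+1/20x ⇒ -9/10x=2 ⇒ x=2/(-9/10)=-2.2222
Confirm numerically:
  x=-1.901: |R|=0.73599 <1
  x=-1.425: |R|=0.33022 <1
  x=-1.096: |R|=0.03906 <1
  x=-2.603: |R|=1.30323 >1
  x=-2.406: |R|=1.14764 >1
So |R|<1 on (-2.2222, 0).

(-2.2222,0); λ=-4 ⇒ h* = (20/9)/4 = 0.5556.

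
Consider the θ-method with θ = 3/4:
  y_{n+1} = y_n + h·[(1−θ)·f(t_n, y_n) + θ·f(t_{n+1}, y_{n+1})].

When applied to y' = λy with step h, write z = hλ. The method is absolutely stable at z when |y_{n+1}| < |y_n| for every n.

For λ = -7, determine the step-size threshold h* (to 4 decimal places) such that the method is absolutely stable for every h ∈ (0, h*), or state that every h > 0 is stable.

interval (−∞, 0). Any h>0 works for λ=-7.

Set f=λy, z=hλ:
  y_{n+1} = y_n + z·[1/4·y_n + 3/4·y_{n+1}] ⇒ (1 − 3/4z)y_{n+1} = (1 + 1/4z)y_n
  ⇒ R(z) = (1 + 1/4z)/(1 − 3/4z).

Need |R(x)|<1, x<0.
x=-0.83: |R|=0.4884
x=-2: |R|=0.2000
x=-10: |R|=0.1765
x=-100: |R|=0.3158
θ=3/4≥1/2 ⇒ |1+1/4x|<|1−3/4x| ∀x<0 ⇒ unbounded interval.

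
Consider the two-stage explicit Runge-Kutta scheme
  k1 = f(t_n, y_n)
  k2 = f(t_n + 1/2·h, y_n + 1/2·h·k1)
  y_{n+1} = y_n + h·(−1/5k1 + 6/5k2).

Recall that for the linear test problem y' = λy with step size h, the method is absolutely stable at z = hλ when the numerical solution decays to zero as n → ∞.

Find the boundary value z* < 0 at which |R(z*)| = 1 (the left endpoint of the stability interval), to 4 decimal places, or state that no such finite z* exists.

left endpoint -1.6667.

With y'=λy (z=hλ):
  k1=λy_n ⇒ h·k1=z·y_n;  k2=λ(1+1/2z)y_n ⇒ h·k2=z(1+1/2z)y_n
  y_{n+1}/y_n = 1 − 1/5z + 6/5z(1+1/2z) = 1 + z + 3/5z²
  ⇒ R(z) = 1 + z + 3/5z².

Need |R(x)|<1, x<0.
x=-1.59: |R|=0.9269
R=1: x+3/5x²=0 ⇒ x=−5/3=-1.6667; min R=1−1/(4·3/5)=0.5833>−1
Confirm numerically:
  x=-1.408: |R|=0.78148 <1
  x=-0.962: |R|=0.59327 <1
  x=-0.827: |R|=0.58336 <1
  x=-1.997: |R|=1.39581 >1
  x=-1.804: |R|=1.14865 >1
Interval (-1.6667, 0).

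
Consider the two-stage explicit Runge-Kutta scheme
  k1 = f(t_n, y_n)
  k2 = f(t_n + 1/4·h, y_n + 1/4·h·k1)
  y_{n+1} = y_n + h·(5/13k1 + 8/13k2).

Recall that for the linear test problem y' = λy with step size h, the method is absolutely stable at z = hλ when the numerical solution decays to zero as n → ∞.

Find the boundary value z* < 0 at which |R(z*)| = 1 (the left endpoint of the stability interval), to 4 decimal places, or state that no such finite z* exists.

left endpoint -6.5000.

Test eqn y'=λy, z=hλ:
  k1=λy_n ⇒ h·k1=z·y_n;  k2=λ(1+1/4z)y_n ⇒ h·k2=z(1+1/4z)y_n
  y_{n+1}/y_n = 1 + 5/13z + 8/13z(1+1/4z) = 1 + z + 2/13z²
  Hence R(z) = 1 + z + 2/13z².

Solve |R(x)|<1 on ℝ⁻.
x=-1.49: |R|=0.1484
R=1: x+2/13x²=0 ⇒ x=−13/2=-6.5000; min R=1−1/(4·2/13)=-0.6250>−1
Confirm numerically:
  x=-5.281: |R|=0.00961 <1
  x=-4.980: |R|=0.16455 <1
  x=-3.520: |R|=0.61378 <1
  x=-2.862: |R|=0.60184 <1
  x=-7.035: |R|=1.57903 >1
  x=-6.997: |R|=1.53500 >1
Stable set (-6.5000, 0).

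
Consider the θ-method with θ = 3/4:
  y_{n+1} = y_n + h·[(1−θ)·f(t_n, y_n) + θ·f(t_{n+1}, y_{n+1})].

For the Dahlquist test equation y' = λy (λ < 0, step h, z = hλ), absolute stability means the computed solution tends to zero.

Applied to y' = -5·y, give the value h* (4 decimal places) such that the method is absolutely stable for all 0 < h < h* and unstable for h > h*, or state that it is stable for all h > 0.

interval (−∞, 0). Any h>0 works for λ=-5.

Set f=λy, z=hλ:
  y_{n+1} = y_n + z·[1/4·y_n + 3/4·y_{n+1}] ⇒ (1 − 3/4z)y_{n+1} = (1 + 1/4z)y_n
  ⇒ R(z) = (1 + 1/4z)/(1 − 3/4z).

Solve |R(x)|<1 on ℝ⁻.
x=-1.55: |R|=0.2832
x=-2: |R|=0.2000
x=-10: |R|=0.1765
x=-100: |R|=0.3158
θ=3/4≥1/2 ⇒ |1+1/4x|<|1−3/4x| ∀x<0 ⇒ interval (−∞,0).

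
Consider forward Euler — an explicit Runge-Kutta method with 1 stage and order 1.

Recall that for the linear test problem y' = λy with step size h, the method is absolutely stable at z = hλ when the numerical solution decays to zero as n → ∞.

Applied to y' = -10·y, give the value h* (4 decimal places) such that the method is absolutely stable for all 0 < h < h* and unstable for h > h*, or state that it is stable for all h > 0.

On y'=λy, z=hλ:
  order 1, 1-stage ⇒ R(z)=1+z
  (e.g. R(-1.07)=-0.07000, |R|=0.07000)

Solve |R(x)|<1 on ℝ⁻.
x=-1.07: |R|=0.0700
|R(-1.78)|=0.7800 |R(-1.27)|=0.2700 |R(-1.22)|=0.2200
Bisect:
  x_lo=-2.5890 |R|=1.5890  x_hi=-0.0792 |R|=0.9208
  mid=-1.33413 |R|=0.33413 →hi
  mid=-1.96157 |R|=0.96157 →hi
  mid=-2.27530 |R|=1.27530 →lo
  mid=-2.11844 |R|=1.11844 →lo
  mid=-2.04001 |R|=1.04001 →lo
  mid=-2.00079 |R|=1.00079 →lo
  mid=-1.98118 |R|=0.98118 →hi
  mid=-1.99099 |R|=0.99099 →hi
  ...
  [-2.00002,-1.99987] ⇒ x*=-2.0000
Interval (-2.0000, 0).

(-2.0000,0); λ=-10 ⇒ h* = 0.2000.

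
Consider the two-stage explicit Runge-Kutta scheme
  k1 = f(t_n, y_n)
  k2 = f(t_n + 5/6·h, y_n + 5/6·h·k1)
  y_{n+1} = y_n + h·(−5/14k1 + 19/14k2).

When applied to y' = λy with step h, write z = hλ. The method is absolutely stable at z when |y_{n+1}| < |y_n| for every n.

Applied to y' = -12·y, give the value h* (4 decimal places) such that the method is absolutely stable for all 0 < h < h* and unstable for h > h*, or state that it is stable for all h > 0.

On y'=λy, z=hλ:
  k1=λy_n ⇒ h·k1=z·y_n;  k2=λ(1+5/6z)y_n ⇒ h·k2=z(1+5/6z)y_n
  y_{n+1}/y_n = 1 − 5/14z + 19/14z(1+5/6z) = 1 + z + 95/84z²
  R(z) = 1 + z + 95/84z².

Solve |R(x)|<1 on ℝ⁻.
x=-0.37: |R|=0.7848
R=1: x+95/84x²=0 ⇒ x=−84/95=-0.8842; min R=1−1/(4·95/84)=0.7789>−1
Confirm numerically:
  x=-0.752: |R|=0.88756 <1
  x=-0.541: |R|=0.79001 <1
  x=-0.415: |R|=0.77978 <1
  x=-1.389: |R|=1.79297 >1
  x=-1.293: |R|=1.59778 >1
  x=-1.225: |R|=1.47214 >1
Interval (-0.8842, 0).

(-0.8842,0); λ=-12 ⇒ h* = (84/95)/12 = 0.0737.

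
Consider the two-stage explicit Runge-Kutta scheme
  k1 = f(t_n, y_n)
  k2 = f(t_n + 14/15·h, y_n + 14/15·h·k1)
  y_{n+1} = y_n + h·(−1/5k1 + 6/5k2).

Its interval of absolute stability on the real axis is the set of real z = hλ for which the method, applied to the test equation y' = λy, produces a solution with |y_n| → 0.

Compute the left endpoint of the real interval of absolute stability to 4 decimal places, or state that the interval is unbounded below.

Set f=λy, z=hλ:
  k1=λy_n ⇒ h·k1=z·y_n;  k2=λ(1+14/15z)y_n ⇒ h·k2=z(1+14/15z)y_n
  y_{n+1}/y_n = 1 − 1/5z + 6/5z(1+14/15z) = 1 + z + 28/25z²
  R(z) = 1 + z + 28/25z².

Boundary: |R(x)|=1, x<0.
x=-1.63: |R|=2.3457
R=1: x+28/25x²=0 ⇒ x=−25/28=-0.8929; min R=1−1/(4·28/25)=0.7768>−1
Confirm numerically:
  x=-0.843: |R|=0.95293 <1
  x=-0.709: |R|=0.85400 <1
  x=-0.664: |R|=0.82980 <1
  x=-0.611: |R|=0.80712 <1
  x=-1.387: |R|=1.76762 >1
  x=-1.373: |R|=1.73834 >1
  x=-1.044: |R|=1.17673 >1
Interval (-0.8929, 0).

z* = -0.8929.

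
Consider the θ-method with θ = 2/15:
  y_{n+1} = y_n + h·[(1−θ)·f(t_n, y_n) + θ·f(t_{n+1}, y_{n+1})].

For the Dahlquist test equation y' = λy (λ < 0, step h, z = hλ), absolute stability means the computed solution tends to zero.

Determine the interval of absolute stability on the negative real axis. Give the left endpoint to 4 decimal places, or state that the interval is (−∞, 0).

(-2.7273, 0).

Test eqn y'=λy, z=hλ:
  y_{n+1} = y_n + z·[13/15·y_n + 2/15·y_{n+1}] ⇒ (1 − 2/15z)y_{n+1} = (1 + 13/15z)y_n
  so R(z) = (1 + 13/15z)/(1 − 2/15z).

Solve |R(x)|<1 on ℝ⁻.
x=-1.32: |R|=0.1224
R=−1: 1+13/15x = −1+2/15x ⇒ -11/15x=2 ⇒ x=2/(-11/15)=-2.7273
Confirm numerically:
  x=-1.872: |R|=0.49808 <1
  x=-1.401: |R|=0.18049 <1
  x=-1.125: |R|=0.02174 <1
  x=-3.228: |R|=1.25671 >1
  x=-3.082: |R|=1.18437 >1
  x=-2.760: |R|=1.01754 >1
Stable set (-2.7273, 0).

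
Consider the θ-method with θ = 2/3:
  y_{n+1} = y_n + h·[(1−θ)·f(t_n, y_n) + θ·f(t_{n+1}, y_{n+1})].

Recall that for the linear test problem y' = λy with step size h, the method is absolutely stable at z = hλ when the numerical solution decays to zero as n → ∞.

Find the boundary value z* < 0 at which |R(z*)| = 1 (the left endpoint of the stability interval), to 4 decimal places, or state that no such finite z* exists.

With y'=λy (z=hλ):
  y_{n+1} = y_n + z·[1/3·y_n + 2/3·y_{n+1}] ⇒ (1 − 2/3z)y_{n+1} = (1 + 1/3z)y_n
  Hence R(z) = (1 + 1/3z)/(1 − 2/3z).

Find x<0 with |R(x)|<1.
x=-0.58: |R|=0.5817
x=-2: |R|=0.1429
x=-10: |R|=0.3043
x=-100: |R|=0.4778
θ=2/3≥1/2 ⇒ |1+1/3x|<|1−2/3x| ∀x<0 ⇒ interval (−∞,0).

interval (−∞, 0).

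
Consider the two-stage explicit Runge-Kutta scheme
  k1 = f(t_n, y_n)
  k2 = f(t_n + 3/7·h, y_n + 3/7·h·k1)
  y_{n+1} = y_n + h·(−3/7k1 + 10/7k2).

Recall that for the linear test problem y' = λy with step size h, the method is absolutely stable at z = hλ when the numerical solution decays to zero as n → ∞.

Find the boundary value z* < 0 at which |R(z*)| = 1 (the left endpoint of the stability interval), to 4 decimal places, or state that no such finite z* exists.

left endpoint -1.6333.

Test eqn y'=λy, z=hλ:
  k1=λy_n ⇒ h·k1=z·y_n;  k2=λ(1+3/7z)y_n ⇒ h·k2=z(1+3/7z)y_n
  y_{n+1}/y_n = 1 − 3/7z + 10/7z(1+3/7z) = 1 + z + 30/49z²
  R(z) = 1 + z + 30/49z².

Solve |R(x)|<1 on ℝ⁻.
x=-0.45: |R|=0.6740
R=1: x+30/49x²=0 ⇒ x=−49/30=-1.6333; min R=1−1/(4·30/49)=0.5917>−1
Confirm numerically:
  x=-1.391: |R|=0.79362 <1
  x=-1.056: |R|=0.62674 <1
  x=-0.929: |R|=0.59939 <1
  x=-0.713: |R|=0.59825 <1
  x=-2.232: |R|=1.81810 >1
  x=-1.981: |R|=1.42167 >1
  x=-1.940: |R|=1.36424 >1
Interval (-1.6333, 0).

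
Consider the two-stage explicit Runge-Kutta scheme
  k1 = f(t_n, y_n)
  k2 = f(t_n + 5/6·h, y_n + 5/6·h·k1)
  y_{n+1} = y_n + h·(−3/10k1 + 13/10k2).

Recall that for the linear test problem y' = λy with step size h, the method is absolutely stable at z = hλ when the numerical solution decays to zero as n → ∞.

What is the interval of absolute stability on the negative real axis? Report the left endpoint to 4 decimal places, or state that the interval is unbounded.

With y'=λy (z=hλ):
  k1=λy_n ⇒ h·k1=z·y_n;  k2=λ(1+5/6z)y_n ⇒ h·k2=z(1+5/6z)y_n
  y_{n+1}/y_n = 1 − 3/10z + 13/10z(1+5/6z) = 1 + z + 13/12z²
  ⇒ R(z) = 1 + z + 13/12z².

Find x<0 with |R(x)|<1.
x=-1.06: |R|=1.1572
R=1: x+13/12x²=0 ⇒ x=−12/13=-0.9231; min R=1−1/(4·13/12)=0.7692>−1
Confirm numerically:
  x=-0.846: |R|=0.92936 <1
  x=-0.750: |R|=0.85938 <1
  x=-0.590: |R|=0.78711 <1
  x=-1.492: |R|=1.91957 >1
  x=-1.436: |R|=1.79794 >1
So |R|<1 on (-0.9231, 0).

z∈(-0.9231,0).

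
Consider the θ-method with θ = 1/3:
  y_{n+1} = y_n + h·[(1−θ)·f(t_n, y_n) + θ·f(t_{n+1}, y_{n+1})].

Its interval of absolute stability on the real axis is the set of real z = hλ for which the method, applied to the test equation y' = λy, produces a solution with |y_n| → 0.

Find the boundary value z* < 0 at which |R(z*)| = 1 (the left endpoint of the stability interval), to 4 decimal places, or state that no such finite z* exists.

On y'=λy, z=hλ:
  y_{n+1} = y_n + z·[2/3·y_n + 1/3·y_{n+1}] ⇒ (1 − 1/3z)y_{n+1} = (1 + 2/3z)y_n
  R(z) = (1 + 2/3z)/(1 − 1/3z).

Solve |R(x)|<1 on ℝ⁻.
x=-0.31: |R|=0.7190
R=−1: 1+2/3x = −1+1/3x ⇒ -1/3x=2 ⇒ x=2/(-1/3)=-6.0000
Confirm numerically:
  x=-4.570: |R|=0.81110 <1
  x=-3.980: |R|=0.71060 <1
  x=-3.063: |R|=0.51559 <1
  x=-6.517: |R|=1.05432 >1
  x=-6.114: |R|=1.01251 >1
Stable set (-6.0000, 0).

z* = -6.0000.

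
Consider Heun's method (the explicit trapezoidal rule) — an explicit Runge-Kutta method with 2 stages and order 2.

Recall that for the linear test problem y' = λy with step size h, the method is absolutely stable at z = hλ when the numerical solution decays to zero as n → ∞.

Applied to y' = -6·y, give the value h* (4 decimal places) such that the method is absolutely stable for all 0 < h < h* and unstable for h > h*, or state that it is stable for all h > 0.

Set f=λy, z=hλ:
  order 2, 2-stage ⇒ R(z)=1+z+z^2/2
  (e.g. R(-1.77)=0.79645, |R|=0.79645)

Find x<0 with |R(x)|<1.
x=-1.77: |R|=0.7964
|R(-1.15)|=0.5112 |R(-0.8)|=0.5200 |R(-0.6)|=0.5800
Bisect:
  x_lo=-2.8292 |R|=2.1730  x_hi=-0.3414 |R|=0.7169
  mid=-1.58531 |R|=0.67130 →hi
  mid=-2.20725 |R|=1.22873 →lo
  mid=-1.89628 |R|=0.90166 →hi
  mid=-2.05177 |R|=1.05311 →lo
  mid=-1.97402 |R|=0.97436 →hi
  mid=-2.01290 |R|=1.01298 →lo
  mid=-1.99346 |R|=0.99348 →hi
  mid=-2.00318 |R|=1.00318 →lo
  mid=-1.99832 |R|=0.99832 →hi
  ...
  [-2.00014,-1.99999] ⇒ x*=-2.0000
Interval (-2.0000, 0).

(-2.0000,0); λ=-6 ⇒ h* = 0.3333.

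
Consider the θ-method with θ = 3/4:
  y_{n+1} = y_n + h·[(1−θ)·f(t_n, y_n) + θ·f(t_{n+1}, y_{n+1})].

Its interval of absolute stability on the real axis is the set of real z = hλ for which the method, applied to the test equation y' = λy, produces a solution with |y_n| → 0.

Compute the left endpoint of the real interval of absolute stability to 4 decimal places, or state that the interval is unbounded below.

Test eqn y'=λy, z=hλ:
  y_{n+1} = y_n + z·[1/4·y_n + 3/4·y_{n+1}] ⇒ (1 − 3/4z)y_{n+1} = (1 + 1/4z)y_n
  so R(z) = (1 + 1/4z)/(1 − 3/4z).

Boundary: |R(x)|=1, x<0.
x=-1.51: |R|=0.2919
x=-2: |R|=0.2000
x=-10: |R|=0.1765
x=-100: |R|=0.3158
θ=3/4≥1/2 ⇒ |1+1/4x|<|1−3/4x| ∀x<0 ⇒ unbounded interval.

unbounded; (−∞, 0).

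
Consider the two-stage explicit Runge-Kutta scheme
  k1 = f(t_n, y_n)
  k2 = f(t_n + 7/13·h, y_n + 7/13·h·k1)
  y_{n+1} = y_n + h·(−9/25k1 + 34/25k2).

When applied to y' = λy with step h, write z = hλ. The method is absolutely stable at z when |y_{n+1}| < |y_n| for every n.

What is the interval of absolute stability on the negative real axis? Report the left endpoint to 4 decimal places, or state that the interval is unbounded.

(-1.3655, 0).

With y'=λy (z=hλ):
  k1=λy_n ⇒ h·k1=z·y_n;  k2=λ(1+7/13z)y_n ⇒ h·k2=z(1+7/13z)y_n
  y_{n+1}/y_n = 1 − 9/25z + 34/25z(1+7/13z) = 1 + z + 238/325z²
  so R(z) = 1 + z + 238/325z².

Boundary: |R(x)|=1, x<0.
x=-0.97: |R|=0.7190
R=1: x+238/325x²=0 ⇒ x=−325/238=-1.3655; min R=1−1/(4·238/325)=0.6586>−1
Confirm numerically:
  x=-1.079: |R|=0.77358 <1
  x=-1.024: |R|=0.74388 <1
  x=-0.821: |R|=0.67261 <1
  x=-0.587: |R|=0.66533 <1
  x=-1.739: |R|=1.47559 >1
  x=-1.542: |R|=1.19925 >1
  x=-1.489: |R|=1.13461 >1
Interval (-1.3655, 0).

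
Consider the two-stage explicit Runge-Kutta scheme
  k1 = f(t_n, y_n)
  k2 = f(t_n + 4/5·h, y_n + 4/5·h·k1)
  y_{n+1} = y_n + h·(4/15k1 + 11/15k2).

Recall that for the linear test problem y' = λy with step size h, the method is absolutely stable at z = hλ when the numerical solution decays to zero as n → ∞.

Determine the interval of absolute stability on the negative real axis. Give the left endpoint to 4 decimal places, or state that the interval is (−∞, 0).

Set f=λy, z=hλ:
  k1=λy_n ⇒ h·k1=z·y_n;  k2=λ(1+4/5z)y_n ⇒ h·k2=z(1+4/5z)y_n
  y_{n+1}/y_n = 1 + 4/15z + 11/15z(1+4/5z) = 1 + z + 44/75z²
  so R(z) = 1 + z + 44/75z².

Solve |R(x)|<1 on ℝ⁻.
x=-0.6: |R|=0.6112
R=1: x+44/75x²=0 ⇒ x=−75/44=-1.7045; min R=1−1/(4·44/75)=0.5739>−1
Confirm numerically:
  x=-1.598: |R|=0.90011 <1
  x=-1.180: |R|=0.63687 <1
  x=-0.748: |R|=0.58024 <1
  x=-0.696: |R|=0.58819 <1
  x=-2.079: |R|=1.45671 >1
  x=-1.757: |R|=1.05407 >1
So |R|<1 on (-1.7045, 0).

z∈(-1.7045,0).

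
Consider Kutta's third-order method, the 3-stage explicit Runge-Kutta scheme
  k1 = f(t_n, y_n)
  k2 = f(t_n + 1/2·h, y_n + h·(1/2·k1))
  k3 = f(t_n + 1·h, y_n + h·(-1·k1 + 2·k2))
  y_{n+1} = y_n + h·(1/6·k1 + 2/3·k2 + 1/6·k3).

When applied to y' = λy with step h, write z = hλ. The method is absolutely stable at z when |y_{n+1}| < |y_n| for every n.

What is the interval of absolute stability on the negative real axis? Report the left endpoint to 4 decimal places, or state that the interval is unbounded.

With y'=λy (z=hλ):
  order 3, 3-stage ⇒ R(z)=1+z+z^2/2+z^3/6
  (e.g. R(-1.68)=-0.05907, |R|=0.05907)

Boundary: |R(x)|=1, x<0.
x=-1.68: |R|=0.0591
|R(-2.54)|=1.0454 |R(-1.97)|=0.3038 |R(-0.59)|=0.5498
Bisect:
  x_lo=-3.3049 |R|=2.8600  x_hi=-0.2961 |R|=0.7434
  mid=-1.80053 |R|=0.15243 →hi
  mid=-2.55273 |R|=1.06696 →lo
  mid=-2.17663 |R|=0.52648 →hi
  mid=-2.36468 |R|=0.77259 →hi
  mid=-2.45870 |R|=0.91332 →hi
  mid=-2.50571 |R|=0.98848 →hi
  mid=-2.52922 |R|=1.02729 →lo
  mid=-2.51747 |R|=1.00778 →lo
  ...
  [-2.51288,-2.51269] ⇒ x*=-2.5127
Interval (-2.5127, 0).

(-2.5127, 0).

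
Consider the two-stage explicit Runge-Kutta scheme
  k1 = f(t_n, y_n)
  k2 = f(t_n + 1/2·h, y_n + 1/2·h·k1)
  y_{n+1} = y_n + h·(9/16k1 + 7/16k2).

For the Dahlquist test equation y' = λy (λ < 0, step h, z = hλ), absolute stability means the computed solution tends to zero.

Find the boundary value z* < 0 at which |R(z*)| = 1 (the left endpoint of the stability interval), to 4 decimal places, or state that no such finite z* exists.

With y'=λy (z=hλ):
  k1=λy_n ⇒ h·k1=z·y_n;  k2=λ(1+1/2z)y_n ⇒ h·k2=z(1+1/2z)y_n
  y_{n+1}/y_n = 1 + 9/16z + 7/16z(1+1/2z) = 1 + z + 7/32z²
  so R(z) = 1 + z + 7/32z².

Boundary: |R(x)|=1, x<0.
x=-0.6: |R|=0.4788
R=1: x+7/32x²=0 ⇒ x=−32/7=-4.5714; min R=1−1/(4·7/32)=-0.1429>−1
Confirm numerically:
  x=-3.630: |R|=0.25245 <1
  x=-2.935: |R|=0.05064 <1
  x=-2.650: |R|=0.11383 <1
  x=-4.821: |R|=1.26320 >1
  x=-4.743: |R|=1.17801 >1
Stable set (-4.5714, 0).

z* = -4.5714.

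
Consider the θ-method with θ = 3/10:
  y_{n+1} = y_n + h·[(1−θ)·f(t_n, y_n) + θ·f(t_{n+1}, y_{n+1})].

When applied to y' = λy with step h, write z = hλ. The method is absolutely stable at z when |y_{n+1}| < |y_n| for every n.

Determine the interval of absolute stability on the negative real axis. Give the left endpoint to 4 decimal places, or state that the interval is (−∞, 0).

Set f=λy, z=hλ:
  y_{n+1} = y_n + z·[7/10·y_n + 3/10·y_{n+1}] ⇒ (1 − 3/10z)y_{n+1} = (1 + 7/10z)y_n
  R(z) = (1 + 7/10z)/(1 − 3/10z).

Find x<0 with |R(x)|<1.
x=-0.78: |R|=0.3679
R=−1: 1+7/10x = −1+3/10x ⇒ -2/5x=2 ⇒ x=2/(-2/5)=-5.0000
Confirm numerically:
  x=-4.712: |R|=0.95227 <1
  x=-3.811: |R|=0.77810 <1
  x=-3.807: |R|=0.77723 <1
  x=-5.571: |R|=1.08550 >1
  x=-5.088: |R|=1.01393 >1
Stable set (-5.0000, 0).

(-5.0000, 0).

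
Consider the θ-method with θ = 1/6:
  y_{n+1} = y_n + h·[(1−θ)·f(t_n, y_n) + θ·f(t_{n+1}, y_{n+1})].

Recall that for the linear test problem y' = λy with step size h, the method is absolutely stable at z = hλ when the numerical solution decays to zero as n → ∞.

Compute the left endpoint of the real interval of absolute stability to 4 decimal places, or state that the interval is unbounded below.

z* = -3.0000.

With y'=λy (z=hλ):
  y_{n+1} = y_n + z·[5/6·y_n + 1/6·y_{n+1}] ⇒ (1 − 1/6z)y_{n+1} = (1 + 5/6z)y_n
  R(z) = (1 + 5/6z)/(1 − 1/6z).

Need |R(x)|<1, x<0.
x=-0.66: |R|=0.4054
R=−1: 1+5/6x = −1+1/6x ⇒ -2/3x=2 ⇒ x=2/(-2/3)=-3.0000
Confirm numerically:
  x=-2.417: |R|=0.72294 <1
  x=-1.895: |R|=0.44015 <1
  x=-1.530: |R|=0.21912 <1
  x=-1.361: |R|=0.10936 <1
  x=-3.450: |R|=1.19048 >1
  x=-3.423: |R|=1.17956 >1
Stable set (-3.0000, 0).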